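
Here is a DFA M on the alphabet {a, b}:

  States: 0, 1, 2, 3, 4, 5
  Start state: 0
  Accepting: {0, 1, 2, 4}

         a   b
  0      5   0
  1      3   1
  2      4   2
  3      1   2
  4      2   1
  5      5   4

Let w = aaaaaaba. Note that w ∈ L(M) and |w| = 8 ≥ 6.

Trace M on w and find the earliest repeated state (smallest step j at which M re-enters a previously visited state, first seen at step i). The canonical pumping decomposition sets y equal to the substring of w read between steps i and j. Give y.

a

Run of M on w = a a a a a a b a:
  step 0: 0  (start)
  step 1: 5  (read a: 0→5)
  step 2: 5  (read a: 5→5)   ← first repeat (5 seen earlier)
  step 3: 5  (read a: 5→5)
  step 4: 5  (read a: 5→5)
  step 5: 5  (read a: 5→5)
  step 6: 5  (read a: 5→5)
  step 7: 4  (read b: 5→4)
  step 8: 2  (read a: 4→2)

So i = 1, j = 2, giving x = w[0:1] = a, y = w[1:2] = a, z = w[2:8] = aaaaba.
Check: |xy| = 2 ≤ 6 and |y| = 1 ≥ 1. Reading y takes M from 5 back to 5, so every xyⁱz is accepted.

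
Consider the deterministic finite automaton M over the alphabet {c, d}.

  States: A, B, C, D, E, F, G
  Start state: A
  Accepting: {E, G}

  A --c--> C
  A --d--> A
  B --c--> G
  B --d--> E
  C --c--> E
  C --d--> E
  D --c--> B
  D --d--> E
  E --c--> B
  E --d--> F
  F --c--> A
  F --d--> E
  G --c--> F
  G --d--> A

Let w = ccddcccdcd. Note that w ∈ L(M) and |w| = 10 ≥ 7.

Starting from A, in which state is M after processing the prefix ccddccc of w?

Run of M on the first 7 characters of w = c c d d c c c:
  step 0: A  (start)
  step 1: C  (read c: A→C)
  step 2: E  (read c: C→E)
  step 3: F  (read d: E→F)
  step 4: E  (read d: F→E)
  step 5: B  (read c: E→B)
  step 6: G  (read c: B→G)
  step 7: F  (read c: G→F)

After reading 7 characters, M is in state F.
(This kind of state-tracing is the core of the pumping-lemma construction: with 7 states, pigeonhole forces a repeat within the first 7 steps.)

F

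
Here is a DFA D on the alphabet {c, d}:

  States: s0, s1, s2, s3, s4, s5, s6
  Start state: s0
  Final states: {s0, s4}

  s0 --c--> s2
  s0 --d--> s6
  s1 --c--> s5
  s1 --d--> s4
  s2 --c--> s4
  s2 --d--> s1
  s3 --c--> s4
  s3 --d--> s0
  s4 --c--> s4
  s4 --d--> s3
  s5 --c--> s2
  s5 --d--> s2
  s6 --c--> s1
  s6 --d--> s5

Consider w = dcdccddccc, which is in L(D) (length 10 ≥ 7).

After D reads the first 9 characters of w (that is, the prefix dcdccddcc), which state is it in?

s4

State sequence: s0 -d-> s6 -c-> s1 -d-> s4 -c-> s4 -c-> s4 -d-> s3 -d-> s0 -c-> s2 -c-> s4

After reading 9 characters, D is in state s4.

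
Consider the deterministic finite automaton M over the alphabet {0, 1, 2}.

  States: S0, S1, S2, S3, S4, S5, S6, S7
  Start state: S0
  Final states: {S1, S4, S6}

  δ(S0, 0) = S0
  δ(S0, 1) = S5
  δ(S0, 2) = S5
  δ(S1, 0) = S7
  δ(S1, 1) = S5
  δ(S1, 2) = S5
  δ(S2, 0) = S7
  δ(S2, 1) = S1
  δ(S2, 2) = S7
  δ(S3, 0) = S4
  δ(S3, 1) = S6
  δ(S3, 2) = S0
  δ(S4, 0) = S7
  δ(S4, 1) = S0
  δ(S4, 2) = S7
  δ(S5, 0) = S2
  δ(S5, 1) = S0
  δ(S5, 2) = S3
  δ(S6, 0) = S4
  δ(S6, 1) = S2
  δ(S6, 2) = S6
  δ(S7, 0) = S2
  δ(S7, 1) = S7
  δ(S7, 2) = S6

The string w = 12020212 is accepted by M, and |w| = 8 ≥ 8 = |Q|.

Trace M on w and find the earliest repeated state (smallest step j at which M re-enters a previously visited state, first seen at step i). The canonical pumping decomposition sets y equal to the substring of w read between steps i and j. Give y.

02

State sequence: S0 -1-> S5 -2-> S3 -0-> S4 -2-> S7 -0-> S2 -2-> S7 -1-> S7 -2-> S6
First repeat at step 6: S7 was already visited.

So i = 4, j = 6, giving x = w[0:4] = 1202, y = w[4:6] = 02, z = w[6:8] = 12.
Check: |xy| = 6 ≤ 8 and |y| = 2 ≥ 1. Reading y takes M from S7 back to S7, so every xyⁱz is accepted.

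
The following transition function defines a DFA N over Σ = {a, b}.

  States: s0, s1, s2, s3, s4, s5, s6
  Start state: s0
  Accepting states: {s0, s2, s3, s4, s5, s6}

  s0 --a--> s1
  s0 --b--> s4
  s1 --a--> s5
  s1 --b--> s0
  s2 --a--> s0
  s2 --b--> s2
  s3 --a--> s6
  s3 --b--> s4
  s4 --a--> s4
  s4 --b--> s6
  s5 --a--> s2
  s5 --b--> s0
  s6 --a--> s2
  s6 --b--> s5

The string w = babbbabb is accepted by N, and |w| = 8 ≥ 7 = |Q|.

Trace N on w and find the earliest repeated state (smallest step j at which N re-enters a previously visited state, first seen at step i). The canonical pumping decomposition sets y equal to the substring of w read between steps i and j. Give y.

a

Run of N on w = b a b b b a b b:
  step 0: s0  (start)
  step 1: s4  (read b: s0→s4)
  step 2: s4  (read a: s4→s4)   ← first repeat (s4 seen earlier)
  step 3: s6  (read b: s4→s6)
  step 4: s5  (read b: s6→s5)
  step 5: s0  (read b: s5→s0)
  step 6: s1  (read a: s0→s1)
  step 7: s0  (read b: s1→s0)
  step 8: s4  (read b: s0→s4)

So i = 1, j = 2, giving x = w[0:1] = b, y = w[1:2] = a, z = w[2:8] = bbbabb.
Check: |xy| = 2 ≤ 7 and |y| = 1 ≥ 1. Reading y takes N from s4 back to s4, so every xyⁱz is accepted.
Pumping length from the standard proof: p = 7 (the number of states). The repeated state found above gives |xy| = j ≤ 7 and |y| = j − i ≥ 1.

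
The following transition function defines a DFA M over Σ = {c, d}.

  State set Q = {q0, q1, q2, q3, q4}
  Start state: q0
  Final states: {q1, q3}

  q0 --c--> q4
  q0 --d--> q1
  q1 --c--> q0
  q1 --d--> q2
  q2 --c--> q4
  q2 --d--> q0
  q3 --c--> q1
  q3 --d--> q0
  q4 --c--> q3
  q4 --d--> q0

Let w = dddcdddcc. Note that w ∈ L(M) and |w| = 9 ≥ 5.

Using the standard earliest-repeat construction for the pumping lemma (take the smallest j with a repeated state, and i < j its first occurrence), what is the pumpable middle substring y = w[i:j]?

Run of M on w = d d d c d d d c c:
  step 0: q0  (start)
  step 1: q1  (read d: q0→q1)
  step 2: q2  (read d: q1→q2)
  step 3: q0  (read d: q2→q0)   ← first repeat (q0 seen earlier)
  step 4: q4  (read c: q0→q4)
  step 5: q0  (read d: q4→q0)
  step 6: q1  (read d: q0→q1)
  step 7: q2  (read d: q1→q2)
  step 8: q4  (read c: q2→q4)
  step 9: q3  (read c: q4→q3)

So i = 0, j = 3, giving x = w[0:0] = ε, y = w[0:3] = ddd, z = w[3:9] = cdddcc.
Check: |xy| = 3 ≤ 5 and |y| = 3 ≥ 1. Reading y takes M from q0 back to q0, so every xyⁱz is accepted.

ddd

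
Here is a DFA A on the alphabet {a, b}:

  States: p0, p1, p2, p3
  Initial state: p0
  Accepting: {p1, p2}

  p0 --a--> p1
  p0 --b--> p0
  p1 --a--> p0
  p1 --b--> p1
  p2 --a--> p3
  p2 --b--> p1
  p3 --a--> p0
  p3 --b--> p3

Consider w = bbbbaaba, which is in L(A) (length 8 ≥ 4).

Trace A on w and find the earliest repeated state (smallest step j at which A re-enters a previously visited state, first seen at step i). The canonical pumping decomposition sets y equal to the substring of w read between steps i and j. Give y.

b

State sequence: p0 -b-> p0 -b-> p0 -b-> p0 -b-> p0 -a-> p1 -a-> p0 -b-> p0 -a-> p1
First repeat at step 1: p0 was already visited.

So i = 0, j = 1, giving x = w[0:0] = ε, y = w[0:1] = b, z = w[1:8] = bbbaaba.
Check: |xy| = 1 ≤ 4 and |y| = 1 ≥ 1. Reading y takes A from p0 back to p0, so every xyⁱz is accepted.
Since A has 4 states, any run of length ≥ 4 visits 4+1 states, so by pigeonhole some state repeats within the first 4 steps — that repeat gives the pumpable loop.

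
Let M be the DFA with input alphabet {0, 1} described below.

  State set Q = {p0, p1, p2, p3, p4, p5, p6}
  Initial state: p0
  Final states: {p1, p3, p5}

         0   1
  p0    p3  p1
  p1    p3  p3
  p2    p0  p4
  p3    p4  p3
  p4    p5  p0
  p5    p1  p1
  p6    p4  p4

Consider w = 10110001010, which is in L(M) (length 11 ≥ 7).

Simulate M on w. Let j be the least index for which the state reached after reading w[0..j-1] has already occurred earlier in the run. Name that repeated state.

p3

State sequence: p0 -1-> p1 -0-> p3 -1-> p3 -1-> p3 -0-> p4 -0-> p5 -0-> p1 -1-> p3 -0-> p4 -1-> p0 -0-> p3
First repeat at step 3: p3 was already visited.

The earliest repeat is at step j = 3: M is in p3, which it already visited at step i = 2.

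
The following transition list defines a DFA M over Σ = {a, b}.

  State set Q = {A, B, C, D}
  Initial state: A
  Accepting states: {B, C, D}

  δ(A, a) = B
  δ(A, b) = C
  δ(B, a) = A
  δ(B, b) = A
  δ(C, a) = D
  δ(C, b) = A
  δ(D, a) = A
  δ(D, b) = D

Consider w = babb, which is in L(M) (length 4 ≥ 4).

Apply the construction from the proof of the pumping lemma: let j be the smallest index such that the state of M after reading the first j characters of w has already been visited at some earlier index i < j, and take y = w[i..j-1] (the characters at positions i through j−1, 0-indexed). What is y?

b

State sequence: A -b-> C -a-> D -b-> D -b-> D
First repeat at step 3: D was already visited.

So i = 2, j = 3, giving x = w[0:2] = ba, y = w[2:3] = b, z = w[3:4] = b.
Check: |xy| = 3 ≤ 4 and |y| = 1 ≥ 1. Reading y takes M from D back to D, so every xyⁱz is accepted.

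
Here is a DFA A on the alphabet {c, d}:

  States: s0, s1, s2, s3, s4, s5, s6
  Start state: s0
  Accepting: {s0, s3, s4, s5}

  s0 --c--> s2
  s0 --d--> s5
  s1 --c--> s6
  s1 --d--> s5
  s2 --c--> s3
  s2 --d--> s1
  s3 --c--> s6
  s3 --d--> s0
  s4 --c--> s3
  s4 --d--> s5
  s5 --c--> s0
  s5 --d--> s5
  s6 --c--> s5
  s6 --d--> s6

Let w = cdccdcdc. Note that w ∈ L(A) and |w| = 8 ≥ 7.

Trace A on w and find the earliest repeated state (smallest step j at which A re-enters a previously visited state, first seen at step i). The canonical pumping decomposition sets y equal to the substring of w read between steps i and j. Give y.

Run of A on w = c d c c d c d c:
  step 0: s0  (start)
  step 1: s2  (read c: s0→s2)
  step 2: s1  (read d: s2→s1)
  step 3: s6  (read c: s1→s6)
  step 4: s5  (read c: s6→s5)
  step 5: s5  (read d: s5→s5)   ← first repeat (s5 seen earlier)
  step 6: s0  (read c: s5→s0)
  step 7: s5  (read d: s0→s5)
  step 8: s0  (read c: s5→s0)

So i = 4, j = 5, giving x = w[0:4] = cdcc, y = w[4:5] = d, z = w[5:8] = cdc.
Check: |xy| = 5 ≤ 7 and |y| = 1 ≥ 1. Reading y takes A from s5 back to s5, so every xyⁱz is accepted.
Pumping length from the standard proof: p = 7 (the number of states). The repeated state found above gives |xy| = j ≤ 7 and |y| = j − i ≥ 1.

d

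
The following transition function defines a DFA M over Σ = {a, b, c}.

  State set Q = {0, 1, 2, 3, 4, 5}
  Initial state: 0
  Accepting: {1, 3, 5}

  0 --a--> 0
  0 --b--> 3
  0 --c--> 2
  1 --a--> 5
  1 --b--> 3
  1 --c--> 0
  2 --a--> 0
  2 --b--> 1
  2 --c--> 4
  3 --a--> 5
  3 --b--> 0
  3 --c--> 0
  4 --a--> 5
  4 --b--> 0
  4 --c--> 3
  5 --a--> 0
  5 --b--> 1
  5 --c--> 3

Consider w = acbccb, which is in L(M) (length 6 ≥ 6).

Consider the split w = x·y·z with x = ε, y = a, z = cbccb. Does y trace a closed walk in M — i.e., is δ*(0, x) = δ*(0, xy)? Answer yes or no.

Run of M on the first 1 characters of w = a:
  step 0: 0  (start)
  step 1: 0  (read a: 0→0)

After x (step 0): 0. After xy (step 1): 0.
They match, so y = a drives M around a cycle from 0 back to itself; pumping y any number of times keeps M in 0 before reading z, and xyⁱz ∈ L(M) for every i ≥ 0.

yes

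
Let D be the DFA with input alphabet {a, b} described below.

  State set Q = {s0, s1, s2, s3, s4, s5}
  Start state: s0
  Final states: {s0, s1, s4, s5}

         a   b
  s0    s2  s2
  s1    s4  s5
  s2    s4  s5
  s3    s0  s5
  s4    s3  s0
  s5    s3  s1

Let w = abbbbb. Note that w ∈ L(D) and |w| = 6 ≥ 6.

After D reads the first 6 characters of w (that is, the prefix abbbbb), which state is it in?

s5

Run of D on the first 6 characters of w = a b b b b b:
  step 0: s0  (start)
  step 1: s2  (read a: s0→s2)
  step 2: s5  (read b: s2→s5)
  step 3: s1  (read b: s5→s1)
  step 4: s5  (read b: s1→s5)
  step 5: s1  (read b: s5→s1)
  step 6: s5  (read b: s1→s5)

After reading 6 characters, D is in state s5.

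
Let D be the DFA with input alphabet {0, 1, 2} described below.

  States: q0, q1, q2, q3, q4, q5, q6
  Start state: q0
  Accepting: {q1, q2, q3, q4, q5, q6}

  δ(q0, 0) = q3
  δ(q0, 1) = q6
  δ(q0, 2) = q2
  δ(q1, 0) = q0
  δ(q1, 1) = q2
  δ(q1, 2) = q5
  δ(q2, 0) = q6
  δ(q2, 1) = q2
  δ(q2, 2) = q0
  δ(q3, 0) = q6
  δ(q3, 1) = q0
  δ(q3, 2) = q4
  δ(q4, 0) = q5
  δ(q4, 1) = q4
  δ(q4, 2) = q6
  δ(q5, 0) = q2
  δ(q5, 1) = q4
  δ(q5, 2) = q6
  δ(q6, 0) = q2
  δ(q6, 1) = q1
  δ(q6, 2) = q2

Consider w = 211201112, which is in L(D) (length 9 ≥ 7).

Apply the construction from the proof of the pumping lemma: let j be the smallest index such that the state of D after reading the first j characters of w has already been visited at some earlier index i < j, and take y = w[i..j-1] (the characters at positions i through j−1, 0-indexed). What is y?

1

State sequence: q0 -2-> q2 -1-> q2 -1-> q2 -2-> q0 -0-> q3 -1-> q0 -1-> q6 -1-> q1 -2-> q5
First repeat at step 2: q2 was already visited.

So i = 1, j = 2, giving x = w[0:1] = 2, y = w[1:2] = 1, z = w[2:9] = 1201112.
Check: |xy| = 2 ≤ 7 and |y| = 1 ≥ 1. Reading y takes D from q2 back to q2, so every xyⁱz is accepted.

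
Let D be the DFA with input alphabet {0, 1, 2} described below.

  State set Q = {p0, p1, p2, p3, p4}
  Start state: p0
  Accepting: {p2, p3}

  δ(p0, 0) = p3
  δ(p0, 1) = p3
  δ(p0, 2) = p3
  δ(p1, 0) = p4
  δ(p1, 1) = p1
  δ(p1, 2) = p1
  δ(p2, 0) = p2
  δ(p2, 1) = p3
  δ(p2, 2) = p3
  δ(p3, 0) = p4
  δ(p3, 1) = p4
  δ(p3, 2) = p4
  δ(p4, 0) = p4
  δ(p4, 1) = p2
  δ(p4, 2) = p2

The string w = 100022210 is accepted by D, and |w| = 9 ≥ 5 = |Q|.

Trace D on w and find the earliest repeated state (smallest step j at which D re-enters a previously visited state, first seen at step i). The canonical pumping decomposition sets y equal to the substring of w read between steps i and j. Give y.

0

State sequence: p0 -1-> p3 -0-> p4 -0-> p4 -0-> p4 -2-> p2 -2-> p3 -2-> p4 -1-> p2 -0-> p2
First repeat at step 3: p4 was already visited.

So i = 2, j = 3, giving x = w[0:2] = 10, y = w[2:3] = 0, z = w[3:9] = 022210.
Check: |xy| = 3 ≤ 5 and |y| = 1 ≥ 1. Reading y takes D from p4 back to p4, so every xyⁱz is accepted.
The DFA has 5 states, so the proof of the pumping lemma guarantees a repeated state among the first 5+1 visited; the segment between the two visits is the pumpable y.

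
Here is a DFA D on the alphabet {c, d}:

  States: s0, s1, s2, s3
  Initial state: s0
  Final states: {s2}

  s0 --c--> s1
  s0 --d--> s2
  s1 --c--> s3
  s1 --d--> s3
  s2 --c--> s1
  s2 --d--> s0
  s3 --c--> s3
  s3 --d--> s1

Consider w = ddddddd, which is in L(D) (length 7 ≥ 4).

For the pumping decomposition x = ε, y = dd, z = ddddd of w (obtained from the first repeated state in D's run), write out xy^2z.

ddddddddd

xy^2z = ε·dd·dd·ddddd = ddddddddd.
Reading y = dd takes D from s0 back to s0, so after x·y·y the machine is still in s0, and z then leads to the accepting state s2. Hence ddddddddd ∈ L(D).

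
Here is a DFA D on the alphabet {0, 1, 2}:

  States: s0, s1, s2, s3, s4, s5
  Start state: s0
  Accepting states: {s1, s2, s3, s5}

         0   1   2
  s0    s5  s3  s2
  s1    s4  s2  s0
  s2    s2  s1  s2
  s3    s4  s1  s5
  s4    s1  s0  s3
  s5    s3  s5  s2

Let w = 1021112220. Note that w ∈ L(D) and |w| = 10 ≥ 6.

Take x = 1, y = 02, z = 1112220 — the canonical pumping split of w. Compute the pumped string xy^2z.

xy^2z = 1·02·02·1112220 = 102021112220.
Reading y = 02 takes D from s3 back to s3, so after x·y·y the machine is still in s3, and z then leads to the accepting state s2. Hence 102021112220 ∈ L(D).

102021112220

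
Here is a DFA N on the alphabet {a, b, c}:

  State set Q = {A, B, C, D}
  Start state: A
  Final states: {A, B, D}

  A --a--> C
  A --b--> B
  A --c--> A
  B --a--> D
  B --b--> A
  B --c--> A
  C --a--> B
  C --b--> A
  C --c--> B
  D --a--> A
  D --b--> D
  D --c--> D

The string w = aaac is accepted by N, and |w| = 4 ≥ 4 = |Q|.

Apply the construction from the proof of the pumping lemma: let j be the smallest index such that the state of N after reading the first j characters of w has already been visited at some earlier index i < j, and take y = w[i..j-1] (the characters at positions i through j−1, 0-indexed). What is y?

c

State sequence: A -a-> C -a-> B -a-> D -c-> D
First repeat at step 4: D was already visited.

So i = 3, j = 4, giving x = w[0:3] = aaa, y = w[3:4] = c, z = w[4:4] = ε.
Check: |xy| = 4 ≤ 4 and |y| = 1 ≥ 1. Reading y takes N from D back to D, so every xyⁱz is accepted.
Since N has 4 states, any run of length ≥ 4 visits 4+1 states, so by pigeonhole some state repeats within the first 4 steps — that repeat gives the pumpable loop.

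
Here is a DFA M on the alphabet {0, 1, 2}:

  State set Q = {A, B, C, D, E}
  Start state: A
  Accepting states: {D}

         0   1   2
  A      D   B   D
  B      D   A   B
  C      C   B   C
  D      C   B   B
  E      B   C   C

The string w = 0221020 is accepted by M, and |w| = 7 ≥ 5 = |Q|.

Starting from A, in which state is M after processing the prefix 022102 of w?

Run of M on the first 6 characters of w = 0 2 2 1 0 2:
  step 0: A  (start)
  step 1: D  (read 0: A→D)
  step 2: B  (read 2: D→B)
  step 3: B  (read 2: B→B)
  step 4: A  (read 1: B→A)
  step 5: D  (read 0: A→D)
  step 6: B  (read 2: D→B)

After reading 6 characters, M is in state B.

B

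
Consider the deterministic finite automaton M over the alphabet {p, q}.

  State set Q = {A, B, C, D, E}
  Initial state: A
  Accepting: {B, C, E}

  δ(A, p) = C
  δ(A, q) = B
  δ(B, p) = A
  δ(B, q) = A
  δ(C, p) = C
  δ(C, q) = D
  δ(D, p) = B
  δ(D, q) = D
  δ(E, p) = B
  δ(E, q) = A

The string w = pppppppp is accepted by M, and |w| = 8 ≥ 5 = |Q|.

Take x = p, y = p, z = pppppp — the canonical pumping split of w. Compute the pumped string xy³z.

pppppppppp

xy^3z = p·p·p·p·pppppp = pppppppppp.
Reading y = p takes M from C back to C, so after x·y·y·y the machine is still in C, and z then leads to the accepting state C. Hence pppppppppp ∈ L(M).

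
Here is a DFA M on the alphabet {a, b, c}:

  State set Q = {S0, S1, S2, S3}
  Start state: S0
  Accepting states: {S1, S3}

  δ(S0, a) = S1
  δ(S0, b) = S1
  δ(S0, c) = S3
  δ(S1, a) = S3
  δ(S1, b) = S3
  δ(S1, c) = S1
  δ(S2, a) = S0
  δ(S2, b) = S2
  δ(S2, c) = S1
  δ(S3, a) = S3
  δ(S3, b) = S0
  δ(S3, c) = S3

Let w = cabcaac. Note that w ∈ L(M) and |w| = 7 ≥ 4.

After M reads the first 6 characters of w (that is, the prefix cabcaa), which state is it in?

S3

State sequence: S0 -c-> S3 -a-> S3 -b-> S0 -c-> S3 -a-> S3 -a-> S3

After reading 6 characters, M is in state S3.
(This kind of state-tracing is the core of the pumping-lemma construction: with 4 states, pigeonhole forces a repeat within the first 4 steps.)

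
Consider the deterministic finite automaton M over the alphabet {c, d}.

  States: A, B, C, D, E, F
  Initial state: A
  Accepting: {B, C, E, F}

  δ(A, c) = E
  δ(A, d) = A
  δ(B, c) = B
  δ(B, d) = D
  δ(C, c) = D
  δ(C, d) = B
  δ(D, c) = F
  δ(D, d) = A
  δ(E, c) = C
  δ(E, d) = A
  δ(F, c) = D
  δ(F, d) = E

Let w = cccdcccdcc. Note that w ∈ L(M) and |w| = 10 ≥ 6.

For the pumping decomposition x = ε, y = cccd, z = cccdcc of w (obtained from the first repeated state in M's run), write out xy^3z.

cccdcccdcccdcccdcc

xy^3z = ε·cccd·cccd·cccd·cccdcc = cccdcccdcccdcccdcc.
Reading y = cccd takes M from A back to A, so after x·y·y·y the machine is still in A, and z then leads to the accepting state C. Hence cccdcccdcccdcccdcc ∈ L(M).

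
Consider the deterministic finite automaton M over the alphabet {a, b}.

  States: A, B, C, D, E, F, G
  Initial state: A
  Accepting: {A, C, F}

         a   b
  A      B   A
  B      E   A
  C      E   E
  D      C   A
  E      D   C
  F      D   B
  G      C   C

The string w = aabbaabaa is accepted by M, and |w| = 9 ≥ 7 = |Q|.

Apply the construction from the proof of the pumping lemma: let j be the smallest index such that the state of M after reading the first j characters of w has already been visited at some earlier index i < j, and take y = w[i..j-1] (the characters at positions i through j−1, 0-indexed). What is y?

State sequence: A -a-> B -a-> E -b-> C -b-> E -a-> D -a-> C -b-> E -a-> D -a-> C
First repeat at step 4: E was already visited.

So i = 2, j = 4, giving x = w[0:2] = aa, y = w[2:4] = bb, z = w[4:9] = aabaa.
Check: |xy| = 4 ≤ 7 and |y| = 2 ≥ 1. Reading y takes M from E back to E, so every xyⁱz is accepted.

bb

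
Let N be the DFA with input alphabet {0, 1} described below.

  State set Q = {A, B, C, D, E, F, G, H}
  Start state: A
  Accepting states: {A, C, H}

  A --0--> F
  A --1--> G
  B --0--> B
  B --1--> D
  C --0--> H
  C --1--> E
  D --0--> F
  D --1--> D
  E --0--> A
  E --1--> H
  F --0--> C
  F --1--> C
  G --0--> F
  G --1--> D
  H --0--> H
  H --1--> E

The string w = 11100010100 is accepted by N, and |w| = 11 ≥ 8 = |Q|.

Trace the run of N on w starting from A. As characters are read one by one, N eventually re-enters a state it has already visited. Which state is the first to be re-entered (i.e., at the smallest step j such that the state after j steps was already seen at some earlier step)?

D

Run of N on w = 1 1 1 0 0 0 1 0 1 0 0:
  step 0: A  (start)
  step 1: G  (read 1: A→G)
  step 2: D  (read 1: G→D)
  step 3: D  (read 1: D→D)   ← first repeat (D seen earlier)
  step 4: F  (read 0: D→F)
  step 5: C  (read 0: F→C)
  step 6: H  (read 0: C→H)
  step 7: E  (read 1: H→E)
  step 8: A  (read 0: E→A)
  step 9: G  (read 1: A→G)
  step 10: F  (read 0: G→F)
  step 11: C  (read 0: F→C)

The earliest repeat is at step j = 3: N is in D, which it already visited at step i = 2.
The DFA has 8 states, so the proof of the pumping lemma guarantees a repeated state among the first 8+1 visited; the segment between the two visits is the pumpable y.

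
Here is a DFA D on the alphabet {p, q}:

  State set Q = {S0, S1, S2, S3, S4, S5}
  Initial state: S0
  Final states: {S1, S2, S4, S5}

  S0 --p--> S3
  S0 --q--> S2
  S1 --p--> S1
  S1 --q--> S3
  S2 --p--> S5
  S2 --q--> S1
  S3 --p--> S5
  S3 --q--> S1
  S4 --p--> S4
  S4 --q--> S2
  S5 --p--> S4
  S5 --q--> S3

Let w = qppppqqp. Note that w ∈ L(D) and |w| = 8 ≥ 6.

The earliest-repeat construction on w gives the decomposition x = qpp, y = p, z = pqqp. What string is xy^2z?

xy^2z = qpp·p·p·pqqp = qpppppqqp.
Reading y = p takes D from S4 back to S4, so after x·y·y the machine is still in S4, and z then leads to the accepting state S1. Hence qpppppqqp ∈ L(D).

qpppppqqp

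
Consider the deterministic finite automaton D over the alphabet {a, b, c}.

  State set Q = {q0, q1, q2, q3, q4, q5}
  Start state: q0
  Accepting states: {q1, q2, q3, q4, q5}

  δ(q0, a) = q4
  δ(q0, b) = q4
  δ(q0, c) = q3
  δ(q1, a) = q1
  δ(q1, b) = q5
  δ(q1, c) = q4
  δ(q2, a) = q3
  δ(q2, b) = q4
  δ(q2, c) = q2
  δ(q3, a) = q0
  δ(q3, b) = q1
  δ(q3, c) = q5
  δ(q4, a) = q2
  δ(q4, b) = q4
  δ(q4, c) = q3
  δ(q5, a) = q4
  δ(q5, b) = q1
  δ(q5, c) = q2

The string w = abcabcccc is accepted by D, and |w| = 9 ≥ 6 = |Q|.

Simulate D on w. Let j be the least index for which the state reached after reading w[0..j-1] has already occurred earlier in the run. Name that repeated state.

Run of D on w = a b c a b c c c c:
  step 0: q0  (start)
  step 1: q4  (read a: q0→q4)
  step 2: q4  (read b: q4→q4)   ← first repeat (q4 seen earlier)
  step 3: q3  (read c: q4→q3)
  step 4: q0  (read a: q3→q0)
  step 5: q4  (read b: q0→q4)
  step 6: q3  (read c: q4→q3)
  step 7: q5  (read c: q3→q5)
  step 8: q2  (read c: q5→q2)
  step 9: q2  (read c: q2→q2)

The earliest repeat is at step j = 2: D is in q4, which it already visited at step i = 1.

q4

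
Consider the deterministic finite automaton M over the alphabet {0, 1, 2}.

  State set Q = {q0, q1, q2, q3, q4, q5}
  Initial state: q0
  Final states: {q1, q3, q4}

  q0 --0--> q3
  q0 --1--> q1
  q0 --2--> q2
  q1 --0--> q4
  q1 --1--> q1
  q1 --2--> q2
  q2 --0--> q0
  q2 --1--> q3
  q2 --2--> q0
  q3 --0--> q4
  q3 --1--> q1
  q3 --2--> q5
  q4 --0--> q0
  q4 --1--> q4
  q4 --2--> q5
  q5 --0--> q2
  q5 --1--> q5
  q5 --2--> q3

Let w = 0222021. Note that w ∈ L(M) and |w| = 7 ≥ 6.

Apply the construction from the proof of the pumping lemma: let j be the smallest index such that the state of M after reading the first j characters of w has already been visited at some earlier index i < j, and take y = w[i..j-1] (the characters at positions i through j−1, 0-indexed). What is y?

22

Run of M on w = 0 2 2 2 0 2 1:
  step 0: q0  (start)
  step 1: q3  (read 0: q0→q3)
  step 2: q5  (read 2: q3→q5)
  step 3: q3  (read 2: q5→q3)   ← first repeat (q3 seen earlier)
  step 4: q5  (read 2: q3→q5)
  step 5: q2  (read 0: q5→q2)
  step 6: q0  (read 2: q2→q0)
  step 7: q1  (read 1: q0→q1)

So i = 1, j = 3, giving x = w[0:1] = 0, y = w[1:3] = 22, z = w[3:7] = 2021.
Check: |xy| = 3 ≤ 6 and |y| = 2 ≥ 1. Reading y takes M from q3 back to q3, so every xyⁱz is accepted.
Since M has 6 states, any run of length ≥ 6 visits 6+1 states, so by pigeonhole some state repeats within the first 6 steps — that repeat gives the pumpable loop.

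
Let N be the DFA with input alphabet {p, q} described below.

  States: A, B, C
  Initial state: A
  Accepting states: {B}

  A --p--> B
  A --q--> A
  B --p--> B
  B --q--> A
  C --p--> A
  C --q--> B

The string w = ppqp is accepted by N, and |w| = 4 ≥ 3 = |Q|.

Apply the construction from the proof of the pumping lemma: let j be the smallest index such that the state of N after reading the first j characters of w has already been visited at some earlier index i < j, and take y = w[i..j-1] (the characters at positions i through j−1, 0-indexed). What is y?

p

Run of N on w = p p q p:
  step 0: A  (start)
  step 1: B  (read p: A→B)
  step 2: B  (read p: B→B)   ← first repeat (B seen earlier)
  step 3: A  (read q: B→A)
  step 4: B  (read p: A→B)

So i = 1, j = 2, giving x = w[0:1] = p, y = w[1:2] = p, z = w[2:4] = qp.
Check: |xy| = 2 ≤ 3 and |y| = 1 ≥ 1. Reading y takes N from B back to B, so every xyⁱz is accepted.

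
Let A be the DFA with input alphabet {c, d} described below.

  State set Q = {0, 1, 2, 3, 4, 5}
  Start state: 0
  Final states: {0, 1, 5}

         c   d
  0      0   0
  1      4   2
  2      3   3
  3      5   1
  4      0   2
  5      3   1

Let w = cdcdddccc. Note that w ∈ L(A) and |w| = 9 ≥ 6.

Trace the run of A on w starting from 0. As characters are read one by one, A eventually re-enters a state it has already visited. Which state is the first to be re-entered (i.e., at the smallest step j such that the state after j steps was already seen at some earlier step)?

State sequence: 0 -c-> 0 -d-> 0 -c-> 0 -d-> 0 -d-> 0 -d-> 0 -c-> 0 -c-> 0 -c-> 0
First repeat at step 1: 0 was already visited.

The earliest repeat is at step j = 1: A is in 0, which it already visited at step i = 0.
With |Q| = 6, pigeonhole forces a state repeat no later than step 6; the substring read between the first and second visits to that state can be pumped.

0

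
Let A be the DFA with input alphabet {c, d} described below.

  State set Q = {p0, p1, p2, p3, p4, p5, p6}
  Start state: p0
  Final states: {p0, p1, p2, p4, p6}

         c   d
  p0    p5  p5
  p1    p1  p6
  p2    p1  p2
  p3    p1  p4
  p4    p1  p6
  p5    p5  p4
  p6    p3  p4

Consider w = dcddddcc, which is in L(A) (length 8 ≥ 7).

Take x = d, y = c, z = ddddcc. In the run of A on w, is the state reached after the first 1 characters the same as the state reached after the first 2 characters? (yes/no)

State sequence: p0 -d-> p5 -c-> p5

After x (step 1): p5. After xy (step 2): p5.
They match, so y = c drives A around a cycle from p5 back to itself; pumping y any number of times keeps A in p5 before reading z, and xyⁱz ∈ L(A) for every i ≥ 0.

yes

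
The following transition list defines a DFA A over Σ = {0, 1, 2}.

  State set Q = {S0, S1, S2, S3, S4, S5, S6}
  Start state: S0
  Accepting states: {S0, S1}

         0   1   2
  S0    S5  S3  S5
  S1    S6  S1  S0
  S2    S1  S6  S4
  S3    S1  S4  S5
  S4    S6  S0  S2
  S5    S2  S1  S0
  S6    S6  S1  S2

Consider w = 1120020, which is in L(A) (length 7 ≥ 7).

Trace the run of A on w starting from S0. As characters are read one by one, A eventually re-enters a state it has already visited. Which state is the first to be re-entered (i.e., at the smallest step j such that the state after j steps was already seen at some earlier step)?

S2

State sequence: S0 -1-> S3 -1-> S4 -2-> S2 -0-> S1 -0-> S6 -2-> S2 -0-> S1
First repeat at step 6: S2 was already visited.

The earliest repeat is at step j = 6: A is in S2, which it already visited at step i = 3.
Pumping length from the standard proof: p = 7 (the number of states). The repeated state found above gives |xy| = j ≤ 7 and |y| = j − i ≥ 1.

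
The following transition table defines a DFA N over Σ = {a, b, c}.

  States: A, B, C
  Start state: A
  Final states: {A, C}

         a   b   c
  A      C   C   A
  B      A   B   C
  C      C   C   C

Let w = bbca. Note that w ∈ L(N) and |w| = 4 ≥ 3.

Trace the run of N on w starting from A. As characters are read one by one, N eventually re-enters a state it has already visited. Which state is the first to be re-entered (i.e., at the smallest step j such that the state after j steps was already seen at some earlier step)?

Run of N on w = b b c a:
  step 0: A  (start)
  step 1: C  (read b: A→C)
  step 2: C  (read b: C→C)   ← first repeat (C seen earlier)
  step 3: C  (read c: C→C)
  step 4: C  (read a: C→C)

The earliest repeat is at step j = 2: N is in C, which it already visited at step i = 1.
Since N has 3 states, any run of length ≥ 3 visits 3+1 states, so by pigeonhole some state repeats within the first 3 steps — that repeat gives the pumpable loop.

C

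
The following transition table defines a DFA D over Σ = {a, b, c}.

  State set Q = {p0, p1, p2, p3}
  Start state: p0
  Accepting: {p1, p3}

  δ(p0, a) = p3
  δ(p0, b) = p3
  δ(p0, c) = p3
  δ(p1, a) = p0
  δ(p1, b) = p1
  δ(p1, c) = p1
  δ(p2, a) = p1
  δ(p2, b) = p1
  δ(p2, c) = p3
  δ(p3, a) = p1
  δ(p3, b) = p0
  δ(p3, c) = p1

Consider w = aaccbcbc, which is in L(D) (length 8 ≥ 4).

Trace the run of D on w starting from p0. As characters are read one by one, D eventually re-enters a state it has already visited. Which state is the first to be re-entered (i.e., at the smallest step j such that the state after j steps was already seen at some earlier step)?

p1

Run of D on w = a a c c b c b c:
  step 0: p0  (start)
  step 1: p3  (read a: p0→p3)
  step 2: p1  (read a: p3→p1)
  step 3: p1  (read c: p1→p1)   ← first repeat (p1 seen earlier)
  step 4: p1  (read c: p1→p1)
  step 5: p1  (read b: p1→p1)
  step 6: p1  (read c: p1→p1)
  step 7: p1  (read b: p1→p1)
  step 8: p1  (read c: p1→p1)

The earliest repeat is at step j = 3: D is in p1, which it already visited at step i = 2.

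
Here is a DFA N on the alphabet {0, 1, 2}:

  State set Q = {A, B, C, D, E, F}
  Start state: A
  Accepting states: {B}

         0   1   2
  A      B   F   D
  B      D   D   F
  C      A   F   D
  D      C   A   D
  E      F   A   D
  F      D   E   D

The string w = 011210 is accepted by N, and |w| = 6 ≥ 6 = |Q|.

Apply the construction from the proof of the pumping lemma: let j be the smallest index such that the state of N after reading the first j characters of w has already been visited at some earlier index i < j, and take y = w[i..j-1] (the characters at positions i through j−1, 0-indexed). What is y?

State sequence: A -0-> B -1-> D -1-> A -2-> D -1-> A -0-> B
First repeat at step 3: A was already visited.

So i = 0, j = 3, giving x = w[0:0] = ε, y = w[0:3] = 011, z = w[3:6] = 210.
Check: |xy| = 3 ≤ 6 and |y| = 3 ≥ 1. Reading y takes N from A back to A, so every xyⁱz is accepted.
With |Q| = 6, pigeonhole forces a state repeat no later than step 6; the substring read between the first and second visits to that state can be pumped.

011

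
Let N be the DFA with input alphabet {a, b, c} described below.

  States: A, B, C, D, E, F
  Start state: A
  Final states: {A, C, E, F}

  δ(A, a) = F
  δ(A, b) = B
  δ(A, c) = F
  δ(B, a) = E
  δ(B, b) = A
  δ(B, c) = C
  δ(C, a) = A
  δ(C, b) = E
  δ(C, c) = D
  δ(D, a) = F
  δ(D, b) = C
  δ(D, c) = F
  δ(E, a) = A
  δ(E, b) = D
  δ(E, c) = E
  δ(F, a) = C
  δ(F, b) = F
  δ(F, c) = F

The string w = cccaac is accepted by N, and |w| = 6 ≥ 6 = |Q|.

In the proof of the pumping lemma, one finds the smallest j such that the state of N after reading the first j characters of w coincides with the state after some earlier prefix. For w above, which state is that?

Run of N on w = c c c a a c:
  step 0: A  (start)
  step 1: F  (read c: A→F)
  step 2: F  (read c: F→F)   ← first repeat (F seen earlier)
  step 3: F  (read c: F→F)
  step 4: C  (read a: F→C)
  step 5: A  (read a: C→A)
  step 6: F  (read c: A→F)

The earliest repeat is at step j = 2: N is in F, which it already visited at step i = 1.
The DFA has 6 states, so the proof of the pumping lemma guarantees a repeated state among the first 6+1 visited; the segment between the two visits is the pumpable y.

F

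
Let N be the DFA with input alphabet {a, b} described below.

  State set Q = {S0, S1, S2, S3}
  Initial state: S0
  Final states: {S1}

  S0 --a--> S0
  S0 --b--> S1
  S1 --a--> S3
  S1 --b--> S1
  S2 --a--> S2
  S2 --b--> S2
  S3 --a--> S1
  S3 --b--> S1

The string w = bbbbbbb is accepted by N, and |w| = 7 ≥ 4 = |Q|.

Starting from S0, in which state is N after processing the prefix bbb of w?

S1

State sequence: S0 -b-> S1 -b-> S1 -b-> S1

After reading 3 characters, N is in state S1.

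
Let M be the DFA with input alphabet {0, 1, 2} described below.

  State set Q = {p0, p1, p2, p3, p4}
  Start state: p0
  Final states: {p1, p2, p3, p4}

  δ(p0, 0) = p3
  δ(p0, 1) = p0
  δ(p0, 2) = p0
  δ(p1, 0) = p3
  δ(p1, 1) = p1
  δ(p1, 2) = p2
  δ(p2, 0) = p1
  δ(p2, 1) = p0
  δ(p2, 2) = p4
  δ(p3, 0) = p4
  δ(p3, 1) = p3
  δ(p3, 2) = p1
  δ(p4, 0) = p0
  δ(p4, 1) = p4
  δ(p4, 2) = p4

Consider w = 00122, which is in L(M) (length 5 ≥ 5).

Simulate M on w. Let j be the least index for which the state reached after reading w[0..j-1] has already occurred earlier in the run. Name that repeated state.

Run of M on w = 0 0 1 2 2:
  step 0: p0  (start)
  step 1: p3  (read 0: p0→p3)
  step 2: p4  (read 0: p3→p4)
  step 3: p4  (read 1: p4→p4)   ← first repeat (p4 seen earlier)
  step 4: p4  (read 2: p4→p4)
  step 5: p4  (read 2: p4→p4)

The earliest repeat is at step j = 3: M is in p4, which it already visited at step i = 2.
Pumping length from the standard proof: p = 5 (the number of states). The repeated state found above gives |xy| = j ≤ 5 and |y| = j − i ≥ 1.

p4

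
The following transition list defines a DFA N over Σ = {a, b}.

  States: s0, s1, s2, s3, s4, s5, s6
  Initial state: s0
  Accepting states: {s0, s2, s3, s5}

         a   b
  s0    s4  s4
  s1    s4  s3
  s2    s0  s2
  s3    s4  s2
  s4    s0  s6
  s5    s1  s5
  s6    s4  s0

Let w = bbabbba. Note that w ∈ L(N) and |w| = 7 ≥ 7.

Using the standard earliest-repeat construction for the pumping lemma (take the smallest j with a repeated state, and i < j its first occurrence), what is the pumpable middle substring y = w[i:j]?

Run of N on w = b b a b b b a:
  step 0: s0  (start)
  step 1: s4  (read b: s0→s4)
  step 2: s6  (read b: s4→s6)
  step 3: s4  (read a: s6→s4)   ← first repeat (s4 seen earlier)
  step 4: s6  (read b: s4→s6)
  step 5: s0  (read b: s6→s0)
  step 6: s4  (read b: s0→s4)
  step 7: s0  (read a: s4→s0)

So i = 1, j = 3, giving x = w[0:1] = b, y = w[1:3] = ba, z = w[3:7] = bbba.
Check: |xy| = 3 ≤ 7 and |y| = 2 ≥ 1. Reading y takes N from s4 back to s4, so every xyⁱz is accepted.

ba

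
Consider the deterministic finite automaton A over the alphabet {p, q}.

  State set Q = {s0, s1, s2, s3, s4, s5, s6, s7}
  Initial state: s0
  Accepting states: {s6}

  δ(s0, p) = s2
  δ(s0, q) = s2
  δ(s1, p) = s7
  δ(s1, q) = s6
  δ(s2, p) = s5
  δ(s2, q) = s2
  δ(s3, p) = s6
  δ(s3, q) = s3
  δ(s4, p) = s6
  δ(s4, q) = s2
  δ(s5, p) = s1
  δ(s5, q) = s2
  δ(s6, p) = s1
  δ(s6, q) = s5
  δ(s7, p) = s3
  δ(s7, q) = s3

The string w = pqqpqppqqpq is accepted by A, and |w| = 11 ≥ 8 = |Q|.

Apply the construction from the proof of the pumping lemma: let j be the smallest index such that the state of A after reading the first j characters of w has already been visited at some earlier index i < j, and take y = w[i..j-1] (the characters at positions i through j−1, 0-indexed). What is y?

State sequence: s0 -p-> s2 -q-> s2 -q-> s2 -p-> s5 -q-> s2 -p-> s5 -p-> s1 -q-> s6 -q-> s5 -p-> s1 -q-> s6
First repeat at step 2: s2 was already visited.

So i = 1, j = 2, giving x = w[0:1] = p, y = w[1:2] = q, z = w[2:11] = qpqppqqpq.
Check: |xy| = 2 ≤ 8 and |y| = 1 ≥ 1. Reading y takes A from s2 back to s2, so every xyⁱz is accepted.

q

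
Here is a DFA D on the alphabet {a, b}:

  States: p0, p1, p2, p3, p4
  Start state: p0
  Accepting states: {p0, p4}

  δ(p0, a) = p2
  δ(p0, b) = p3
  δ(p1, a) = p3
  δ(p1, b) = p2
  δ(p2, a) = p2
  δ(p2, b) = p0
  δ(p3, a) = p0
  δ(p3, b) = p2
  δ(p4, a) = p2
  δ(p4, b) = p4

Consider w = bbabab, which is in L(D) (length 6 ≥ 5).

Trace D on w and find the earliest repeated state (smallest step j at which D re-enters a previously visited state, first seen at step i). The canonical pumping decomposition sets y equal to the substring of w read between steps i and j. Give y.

a

State sequence: p0 -b-> p3 -b-> p2 -a-> p2 -b-> p0 -a-> p2 -b-> p0
First repeat at step 3: p2 was already visited.

So i = 2, j = 3, giving x = w[0:2] = bb, y = w[2:3] = a, z = w[3:6] = bab.
Check: |xy| = 3 ≤ 5 and |y| = 1 ≥ 1. Reading y takes D from p2 back to p2, so every xyⁱz is accepted.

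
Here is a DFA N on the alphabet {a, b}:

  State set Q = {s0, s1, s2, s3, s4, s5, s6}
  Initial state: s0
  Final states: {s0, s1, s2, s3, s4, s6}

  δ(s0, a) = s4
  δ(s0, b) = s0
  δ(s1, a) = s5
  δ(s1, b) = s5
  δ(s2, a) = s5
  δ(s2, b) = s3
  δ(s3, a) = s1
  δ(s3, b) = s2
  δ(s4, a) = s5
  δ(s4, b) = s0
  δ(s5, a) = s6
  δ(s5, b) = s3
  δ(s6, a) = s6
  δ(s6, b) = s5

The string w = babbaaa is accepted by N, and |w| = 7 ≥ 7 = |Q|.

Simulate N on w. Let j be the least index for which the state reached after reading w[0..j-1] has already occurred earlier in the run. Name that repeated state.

s0

Run of N on w = b a b b a a a:
  step 0: s0  (start)
  step 1: s0  (read b: s0→s0)   ← first repeat (s0 seen earlier)
  step 2: s4  (read a: s0→s4)
  step 3: s0  (read b: s4→s0)
  step 4: s0  (read b: s0→s0)
  step 5: s4  (read a: s0→s4)
  step 6: s5  (read a: s4→s5)
  step 7: s6  (read a: s5→s6)

The earliest repeat is at step j = 1: N is in s0, which it already visited at step i = 0.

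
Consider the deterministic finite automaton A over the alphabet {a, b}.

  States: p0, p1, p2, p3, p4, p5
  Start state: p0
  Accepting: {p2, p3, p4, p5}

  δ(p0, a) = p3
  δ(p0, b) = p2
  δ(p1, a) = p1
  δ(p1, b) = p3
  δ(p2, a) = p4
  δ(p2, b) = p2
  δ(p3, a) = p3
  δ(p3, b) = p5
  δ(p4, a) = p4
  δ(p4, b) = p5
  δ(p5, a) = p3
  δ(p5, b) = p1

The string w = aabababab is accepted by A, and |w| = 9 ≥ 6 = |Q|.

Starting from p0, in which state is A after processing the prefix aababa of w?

State sequence: p0 -a-> p3 -a-> p3 -b-> p5 -a-> p3 -b-> p5 -a-> p3

After reading 6 characters, A is in state p3.

p3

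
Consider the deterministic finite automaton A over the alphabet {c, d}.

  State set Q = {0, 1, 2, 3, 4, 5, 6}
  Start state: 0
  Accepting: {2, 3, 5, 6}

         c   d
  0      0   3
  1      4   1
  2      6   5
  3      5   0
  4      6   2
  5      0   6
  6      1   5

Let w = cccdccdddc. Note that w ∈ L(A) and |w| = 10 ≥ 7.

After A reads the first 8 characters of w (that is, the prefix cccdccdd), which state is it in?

0

Run of A on the first 8 characters of w = c c c d c c d d:
  step 0: 0  (start)
  step 1: 0  (read c: 0→0)
  step 2: 0  (read c: 0→0)
  step 3: 0  (read c: 0→0)
  step 4: 3  (read d: 0→3)
  step 5: 5  (read c: 3→5)
  step 6: 0  (read c: 5→0)
  step 7: 3  (read d: 0→3)
  step 8: 0  (read d: 3→0)

After reading 8 characters, A is in state 0.
(This kind of state-tracing is the core of the pumping-lemma construction: with 7 states, pigeonhole forces a repeat within the first 7 steps.)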